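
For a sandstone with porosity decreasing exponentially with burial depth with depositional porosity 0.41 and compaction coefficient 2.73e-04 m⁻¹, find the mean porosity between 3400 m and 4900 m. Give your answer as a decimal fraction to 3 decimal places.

0.133

Working in km (1 km = 1000 m; k in km⁻¹ = k in m⁻¹ × 1000):
⟨n⟩ = (1/(z₂−z₁)) ∫ n₀ e^(−kz) dz = n₀·(e^(−k·z₁) − e^(−k·z₂)) / (k·(z₂−z₁))
e^(−0.273×3.4) = 0.3953; e^(−0.273×4.9) = 0.2624
⟨n⟩ = 0.41 × (0.3953 − 0.2624) / (0.273 × 1.5) = 0.41 × 0.3243 = 0.1330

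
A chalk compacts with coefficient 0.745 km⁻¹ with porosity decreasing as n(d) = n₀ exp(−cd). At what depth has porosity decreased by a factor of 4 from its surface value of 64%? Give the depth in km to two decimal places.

n/n₀ = 1/4 ⇒ exp(−c·d) = 1/4 ⇒ d = ln(4) / c
d = 1.3863 / 0.745 = 1.861 km

1.86 km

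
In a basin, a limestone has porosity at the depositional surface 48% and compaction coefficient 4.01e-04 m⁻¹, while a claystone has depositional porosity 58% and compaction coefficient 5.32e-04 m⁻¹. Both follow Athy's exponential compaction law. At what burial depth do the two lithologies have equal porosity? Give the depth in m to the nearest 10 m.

Working in km (1 km = 1000 m; c in km⁻¹ = c in m⁻¹ × 1000):
Set n₀ₐ e^(−cₐZ) = n₀ᵦ e^(−cᵦZ) ⇒ ln(n₀ₐ/n₀ᵦ) = (cₐ − cᵦ)·Z
Z = ln(0.48/0.58) / (0.401 − 0.532) = -0.1892 / -0.131 = 1.445 km

1440 m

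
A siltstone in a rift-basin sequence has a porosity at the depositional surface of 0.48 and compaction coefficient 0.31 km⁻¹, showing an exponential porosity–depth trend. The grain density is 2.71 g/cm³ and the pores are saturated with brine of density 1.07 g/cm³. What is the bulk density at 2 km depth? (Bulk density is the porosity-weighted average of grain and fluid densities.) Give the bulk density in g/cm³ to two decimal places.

Porosity at depth: phi = 0.48·exp(−0.31×2) = 0.48×0.5379 = 0.2582
Bulk density: ρ_b = (1−phi)ρ_g + phi·ρ_f = 0.7418×2.71 + 0.2582×1.07
       = 2.010 + 0.276 = 2.287 g/cm³

2.29 g/cm³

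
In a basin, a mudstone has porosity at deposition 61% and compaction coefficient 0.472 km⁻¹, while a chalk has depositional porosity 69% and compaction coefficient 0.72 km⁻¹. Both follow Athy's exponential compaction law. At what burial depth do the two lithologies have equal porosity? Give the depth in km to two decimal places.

0.50 km

Set n₀ₐ e^(−kₐd) = n₀ᵦ e^(−kᵦd) ⇒ ln(n₀ₐ/n₀ᵦ) = (kₐ − kᵦ)·d
d = ln(0.61/0.69) / (0.472 − 0.72) = -0.1232 / -0.248 = 0.497 km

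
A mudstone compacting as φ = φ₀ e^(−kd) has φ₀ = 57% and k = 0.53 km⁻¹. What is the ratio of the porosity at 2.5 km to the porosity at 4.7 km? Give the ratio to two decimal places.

3.21

φ(d₁)/φ(d₂) = e^(−k·d₁)/e^(−k·d₂) = e^{k(d₂−d₁)}
= exp(0.53 × 2.2) = exp(1.166) = 3.2091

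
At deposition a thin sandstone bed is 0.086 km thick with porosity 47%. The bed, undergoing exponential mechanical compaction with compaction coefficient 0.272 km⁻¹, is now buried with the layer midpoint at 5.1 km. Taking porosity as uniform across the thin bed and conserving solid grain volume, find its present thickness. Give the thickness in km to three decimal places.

0.052 km

Porosity at 5.1 km: φ = 0.47·exp(−0.272×5.1) = 0.1174
Solid-volume conservation: h(1−φ) = h₀(1−φ₀) ⇒ h = h₀·(1−φ₀)/(1−φ)
h = 0.086 × (1 − 0.47)/(1 − 0.1174) = 0.086 × 0.6005 = 0.0516 km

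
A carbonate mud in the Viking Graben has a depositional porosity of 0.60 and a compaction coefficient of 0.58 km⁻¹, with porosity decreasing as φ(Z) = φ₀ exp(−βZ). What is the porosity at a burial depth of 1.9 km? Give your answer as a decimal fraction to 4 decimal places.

0.1993

φ = φ₀·exp(−β·Z) = 0.6 × exp(−0.58 × 1.9) = 0.6 × exp(−1.102)
  = 0.6 × 0.3322 = 0.1993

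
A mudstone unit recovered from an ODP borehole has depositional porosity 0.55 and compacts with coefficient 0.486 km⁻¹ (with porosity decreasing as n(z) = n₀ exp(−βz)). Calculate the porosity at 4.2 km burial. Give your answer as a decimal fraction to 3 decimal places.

0.071

n = n₀·exp(−β·z) = 0.55 × exp(−0.486 × 4.2) = 0.55 × exp(−2.041)
  = 0.55 × 0.1299 = 0.0714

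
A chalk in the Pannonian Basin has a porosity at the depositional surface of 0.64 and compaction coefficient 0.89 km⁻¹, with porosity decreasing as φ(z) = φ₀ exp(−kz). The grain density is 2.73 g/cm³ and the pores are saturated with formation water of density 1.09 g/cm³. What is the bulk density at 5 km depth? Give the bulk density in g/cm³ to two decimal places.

2.72 g/cm³

Porosity at depth: φ = 0.64·exp(−0.89×5) = 0.64×0.0117 = 0.0075
Bulk density: ρ_b = (1−φ)ρ_g + φ·ρ_f = 0.9925×2.73 + 0.0075×1.09
       = 2.710 + 0.008 = 2.718 g/cm³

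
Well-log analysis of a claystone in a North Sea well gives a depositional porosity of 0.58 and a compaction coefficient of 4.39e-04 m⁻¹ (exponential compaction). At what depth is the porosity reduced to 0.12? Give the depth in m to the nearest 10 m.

3590 m

Working in km (1 km = 1000 m; k in km⁻¹ = k in m⁻¹ × 1000):
Invert Athy's law: Z = ln(φ₀/φ) / k
Z = ln(0.58/0.12) / 0.439 = ln(4.833) / 0.439 = 1.5755 / 0.439 = 3.589 km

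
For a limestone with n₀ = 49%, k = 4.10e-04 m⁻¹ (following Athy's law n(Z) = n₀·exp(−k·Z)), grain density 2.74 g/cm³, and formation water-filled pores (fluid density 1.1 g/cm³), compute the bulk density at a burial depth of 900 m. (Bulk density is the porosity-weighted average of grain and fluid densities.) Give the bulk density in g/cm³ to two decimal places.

Working in km (1 km = 1000 m; k in km⁻¹ = k in m⁻¹ × 1000):
Porosity at depth: n = 0.49·exp(−0.41×0.9) = 0.49×0.6914 = 0.3388
Bulk density: ρ_b = (1−n)ρ_g + n·ρ_f = 0.6612×2.74 + 0.3388×1.1
       = 1.812 + 0.373 = 2.184 g/cm³

2.18 g/cm³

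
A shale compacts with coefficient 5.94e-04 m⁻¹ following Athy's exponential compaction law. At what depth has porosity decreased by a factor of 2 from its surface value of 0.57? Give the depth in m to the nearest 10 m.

Working in km (1 km = 1000 m; β in km⁻¹ = β in m⁻¹ × 1000):
phi/phi₀ = 1/2 ⇒ exp(−β·Z) = 1/2 ⇒ Z = ln(2) / β
Z = 0.6931 / 0.594 = 1.167 km

1170 m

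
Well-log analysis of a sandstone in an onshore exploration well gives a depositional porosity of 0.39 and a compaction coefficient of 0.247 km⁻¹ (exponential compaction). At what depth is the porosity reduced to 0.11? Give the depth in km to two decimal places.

Invert Athy's law: Z = ln(n₀/n) / k
Z = ln(0.39/0.11) / 0.247 = ln(3.545) / 0.247 = 1.2657 / 0.247 = 5.124 km

5.12 km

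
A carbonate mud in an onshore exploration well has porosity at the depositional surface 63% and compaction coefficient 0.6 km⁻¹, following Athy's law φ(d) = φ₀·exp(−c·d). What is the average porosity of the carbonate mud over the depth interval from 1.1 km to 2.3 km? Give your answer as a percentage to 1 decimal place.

⟨φ⟩ = (1/(d₂−d₁)) ∫ φ₀ e^(−cd) dd = φ₀·(e^(−c·d₁) − e^(−c·d₂)) / (c·(d₂−d₁))
e^(−0.6×1.1) = 0.5169; e^(−0.6×2.3) = 0.2516
⟨φ⟩ = 0.63 × (0.5169 − 0.2516) / (0.6 × 1.2) = 0.63 × 0.3684 = 0.2321

23.2%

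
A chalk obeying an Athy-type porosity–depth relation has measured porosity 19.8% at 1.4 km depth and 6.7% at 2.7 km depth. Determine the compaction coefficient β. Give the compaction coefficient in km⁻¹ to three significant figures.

0.834 km⁻¹

Athy: n(d) = n₀ e^(−βd) ⇒ n₁/n₂ = e^{β(d₂−d₁)} ⇒ β = ln(n₁/n₂)/(d₂−d₁)
β = ln(0.198/0.067) / (2.7 − 1.4) = ln(2.955) / 1.3 = 1.0836 / 1.3 = 0.8335 km⁻¹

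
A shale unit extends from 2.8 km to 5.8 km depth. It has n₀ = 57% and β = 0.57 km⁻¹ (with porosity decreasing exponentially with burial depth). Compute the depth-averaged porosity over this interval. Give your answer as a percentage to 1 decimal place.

⟨n⟩ = (1/(z₂−z₁)) ∫ n₀ e^(−βz) dz = n₀·(e^(−β·z₁) − e^(−β·z₂)) / (β·(z₂−z₁))
e^(−0.57×2.8) = 0.2027; e^(−0.57×5.8) = 0.0367
⟨n⟩ = 0.57 × (0.2027 − 0.0367) / (0.57 × 3) = 0.57 × 0.0971 = 0.0553

5.5%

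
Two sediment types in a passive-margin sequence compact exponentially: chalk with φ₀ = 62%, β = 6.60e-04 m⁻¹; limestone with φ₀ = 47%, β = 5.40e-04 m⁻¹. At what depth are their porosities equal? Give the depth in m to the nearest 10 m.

2310 m

Working in km (1 km = 1000 m; β in km⁻¹ = β in m⁻¹ × 1000):
Set φ₀ₐ e^(−βₐd) = φ₀ᵦ e^(−βᵦd) ⇒ ln(φ₀ₐ/φ₀ᵦ) = (βₐ − βᵦ)·d
d = ln(0.62/0.47) / (0.66 − 0.54) = 0.2770 / 0.12 = 2.308 km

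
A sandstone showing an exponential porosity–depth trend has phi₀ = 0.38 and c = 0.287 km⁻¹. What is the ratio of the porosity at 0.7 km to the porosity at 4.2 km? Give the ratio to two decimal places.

phi(d₁)/phi(d₂) = e^(−c·d₁)/e^(−c·d₂) = e^{c(d₂−d₁)}
= exp(0.287 × 3.5) = exp(1.004) = 2.7305

2.73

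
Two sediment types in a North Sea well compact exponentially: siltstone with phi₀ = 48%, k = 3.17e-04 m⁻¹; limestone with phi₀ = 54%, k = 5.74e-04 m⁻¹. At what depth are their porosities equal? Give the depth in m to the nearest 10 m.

Working in km (1 km = 1000 m; k in km⁻¹ = k in m⁻¹ × 1000):
Set phi₀ₐ e^(−kₐZ) = phi₀ᵦ e^(−kᵦZ) ⇒ ln(phi₀ₐ/phi₀ᵦ) = (kₐ − kᵦ)·Z
Z = ln(0.48/0.54) / (0.317 − 0.574) = -0.1178 / -0.257 = 0.458 km

460 m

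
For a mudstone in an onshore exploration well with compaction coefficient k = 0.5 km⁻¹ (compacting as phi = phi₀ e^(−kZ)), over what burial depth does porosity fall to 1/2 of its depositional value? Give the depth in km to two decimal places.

1.39 km

phi/phi₀ = 1/2 ⇒ exp(−k·Z) = 1/2 ⇒ Z = ln(2) / k
Z = 0.6931 / 0.5 = 1.386 km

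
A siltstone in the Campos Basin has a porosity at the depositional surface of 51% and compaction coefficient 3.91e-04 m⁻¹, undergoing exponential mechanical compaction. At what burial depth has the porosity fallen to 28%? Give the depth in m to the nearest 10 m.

Working in km (1 km = 1000 m; β in km⁻¹ = β in m⁻¹ × 1000):
Invert Athy's law: z = ln(n₀/n) / β
z = ln(0.51/0.28) / 0.391 = ln(1.821) / 0.391 = 0.5996 / 0.391 = 1.534 km

1530 m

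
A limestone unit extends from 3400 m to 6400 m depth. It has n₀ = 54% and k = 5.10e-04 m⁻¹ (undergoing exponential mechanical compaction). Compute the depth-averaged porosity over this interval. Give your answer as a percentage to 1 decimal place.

Working in km (1 km = 1000 m; k in km⁻¹ = k in m⁻¹ × 1000):
⟨n⟩ = (1/(d₂−d₁)) ∫ n₀ e^(−kd) dd = n₀·(e^(−k·d₁) − e^(−k·d₂)) / (k·(d₂−d₁))
e^(−0.51×3.4) = 0.1766; e^(−0.51×6.4) = 0.0382
⟨n⟩ = 0.54 × (0.1766 − 0.0382) / (0.51 × 3) = 0.54 × 0.0904 = 0.0488

4.9%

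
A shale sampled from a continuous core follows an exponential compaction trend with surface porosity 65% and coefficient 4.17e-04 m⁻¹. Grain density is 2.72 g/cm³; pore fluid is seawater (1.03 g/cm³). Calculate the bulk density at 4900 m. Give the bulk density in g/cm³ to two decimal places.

Working in km (1 km = 1000 m; β in km⁻¹ = β in m⁻¹ × 1000):
Porosity at depth: n = 0.65·exp(−0.417×4.9) = 0.65×0.1296 = 0.0842
Bulk density: ρ_b = (1−n)ρ_g + n·ρ_f = 0.9158×2.72 + 0.0842×1.03
       = 2.491 + 0.087 = 2.578 g/cm³

2.58 g/cm³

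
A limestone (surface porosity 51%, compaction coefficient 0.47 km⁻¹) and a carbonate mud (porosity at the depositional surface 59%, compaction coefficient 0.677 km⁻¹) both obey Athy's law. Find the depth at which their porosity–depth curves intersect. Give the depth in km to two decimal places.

0.70 km

Set phi₀ₐ e^(−βₐZ) = phi₀ᵦ e^(−βᵦZ) ⇒ ln(phi₀ₐ/phi₀ᵦ) = (βₐ − βᵦ)·Z
Z = ln(0.51/0.59) / (0.47 − 0.677) = -0.1457 / -0.207 = 0.704 km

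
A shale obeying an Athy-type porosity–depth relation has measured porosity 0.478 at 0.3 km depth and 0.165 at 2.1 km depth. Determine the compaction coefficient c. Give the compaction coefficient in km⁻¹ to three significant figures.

Athy: phi(Z) = phi₀ e^(−cZ) ⇒ phi₁/phi₂ = e^{c(Z₂−Z₁)} ⇒ c = ln(phi₁/phi₂)/(Z₂−Z₁)
c = ln(0.478/0.165) / (2.1 − 0.3) = ln(2.897) / 1.8 = 1.0637 / 1.8 = 0.5909 km⁻¹

0.591 km⁻¹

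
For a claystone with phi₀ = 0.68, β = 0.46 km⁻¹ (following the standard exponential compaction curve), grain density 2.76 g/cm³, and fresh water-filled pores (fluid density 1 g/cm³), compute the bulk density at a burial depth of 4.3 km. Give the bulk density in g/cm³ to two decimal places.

2.59 g/cm³

Porosity at depth: phi = 0.68·exp(−0.46×4.3) = 0.68×0.1383 = 0.0941
Bulk density: ρ_b = (1−phi)ρ_g + phi·ρ_f = 0.9059×2.76 + 0.0941×1
       = 2.500 + 0.094 = 2.594 g/cm³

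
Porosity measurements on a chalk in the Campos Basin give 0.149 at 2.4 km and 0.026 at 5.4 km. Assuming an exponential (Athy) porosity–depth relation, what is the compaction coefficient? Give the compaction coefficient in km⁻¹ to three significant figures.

0.582 km⁻¹

Athy: phi(z) = phi₀ e^(−kz) ⇒ phi₁/phi₂ = e^{k(z₂−z₁)} ⇒ k = ln(phi₁/phi₂)/(z₂−z₁)
k = ln(0.149/0.026) / (5.4 − 2.4) = ln(5.731) / 3 = 1.7458 / 3 = 0.5819 km⁻¹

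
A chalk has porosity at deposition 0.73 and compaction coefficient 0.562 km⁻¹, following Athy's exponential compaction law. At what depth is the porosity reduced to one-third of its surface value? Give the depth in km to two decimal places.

1.95 km

φ/φ₀ = 1/3 ⇒ exp(−c·Z) = 1/3 ⇒ Z = ln(3) / c
Z = 1.0986 / 0.562 = 1.955 km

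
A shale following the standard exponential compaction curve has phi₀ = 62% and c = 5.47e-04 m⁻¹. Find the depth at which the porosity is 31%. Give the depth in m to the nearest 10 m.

Working in km (1 km = 1000 m; c in km⁻¹ = c in m⁻¹ × 1000):
Invert Athy's law: z = ln(phi₀/phi) / c
z = ln(0.62/0.31) / 0.547 = ln(2) / 0.547 = 0.6931 / 0.547 = 1.267 km

1270 m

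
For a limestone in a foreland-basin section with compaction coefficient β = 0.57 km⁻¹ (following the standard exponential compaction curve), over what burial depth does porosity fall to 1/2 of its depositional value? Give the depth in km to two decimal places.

1.22 km

φ/φ₀ = 1/2 ⇒ exp(−β·d) = 1/2 ⇒ d = ln(2) / β
d = 0.6931 / 0.57 = 1.216 km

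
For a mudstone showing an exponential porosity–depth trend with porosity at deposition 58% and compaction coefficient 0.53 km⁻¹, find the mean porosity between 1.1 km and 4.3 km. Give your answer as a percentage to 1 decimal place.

15.6%

⟨phi⟩ = (1/(d₂−d₁)) ∫ phi₀ e^(−βd) dd = phi₀·(e^(−β·d₁) − e^(−β·d₂)) / (β·(d₂−d₁))
e^(−0.53×1.1) = 0.5582; e^(−0.53×4.3) = 0.1024
⟨phi⟩ = 0.58 × (0.5582 − 0.1024) / (0.53 × 3.2) = 0.58 × 0.2688 = 0.1559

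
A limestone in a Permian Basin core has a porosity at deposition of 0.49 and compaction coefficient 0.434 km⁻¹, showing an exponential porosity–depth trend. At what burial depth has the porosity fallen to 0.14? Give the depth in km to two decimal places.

Invert Athy's law: d = ln(n₀/n) / c
d = ln(0.49/0.14) / 0.434 = ln(3.5) / 0.434 = 1.2528 / 0.434 = 2.887 km

2.89 km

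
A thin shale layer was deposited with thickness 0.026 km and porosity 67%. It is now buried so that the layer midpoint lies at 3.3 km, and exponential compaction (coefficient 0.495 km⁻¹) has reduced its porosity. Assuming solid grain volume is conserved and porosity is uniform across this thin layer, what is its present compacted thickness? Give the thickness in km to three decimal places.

Porosity at 3.3 km: φ = 0.67·exp(−0.495×3.3) = 0.1308
Solid-volume conservation: h(1−φ) = h₀(1−φ₀) ⇒ h = h₀·(1−φ₀)/(1−φ)
h = 0.026 × (1 − 0.67)/(1 − 0.1308) = 0.026 × 0.3797 = 0.0099 km

0.010 km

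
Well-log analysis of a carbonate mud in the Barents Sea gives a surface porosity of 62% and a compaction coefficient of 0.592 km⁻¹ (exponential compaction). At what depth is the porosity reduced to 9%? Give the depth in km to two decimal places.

3.26 km

Invert Athy's law: d = ln(φ₀/φ) / β
d = ln(0.62/0.09) / 0.592 = ln(6.889) / 0.592 = 1.9299 / 0.592 = 3.260 km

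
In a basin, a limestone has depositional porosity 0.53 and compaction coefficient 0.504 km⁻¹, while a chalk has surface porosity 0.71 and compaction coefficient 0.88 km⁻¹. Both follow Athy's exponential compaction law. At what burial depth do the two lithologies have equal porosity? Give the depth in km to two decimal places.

0.78 km

Set n₀ₐ e^(−cₐz) = n₀ᵦ e^(−cᵦz) ⇒ ln(n₀ₐ/n₀ᵦ) = (cₐ − cᵦ)·z
z = ln(0.53/0.71) / (0.504 − 0.88) = -0.2924 / -0.376 = 0.778 km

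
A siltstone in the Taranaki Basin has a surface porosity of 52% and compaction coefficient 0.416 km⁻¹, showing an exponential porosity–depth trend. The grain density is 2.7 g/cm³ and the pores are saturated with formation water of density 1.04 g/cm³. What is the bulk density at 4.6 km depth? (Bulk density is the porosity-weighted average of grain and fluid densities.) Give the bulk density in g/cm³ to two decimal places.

2.57 g/cm³

Porosity at depth: φ = 0.52·exp(−0.416×4.6) = 0.52×0.1475 = 0.0767
Bulk density: ρ_b = (1−φ)ρ_g + φ·ρ_f = 0.9233×2.7 + 0.0767×1.04
       = 2.493 + 0.080 = 2.573 g/cm³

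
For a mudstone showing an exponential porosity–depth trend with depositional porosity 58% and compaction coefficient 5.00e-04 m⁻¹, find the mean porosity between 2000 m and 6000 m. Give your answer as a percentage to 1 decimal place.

9.2%

Working in km (1 km = 1000 m; k in km⁻¹ = k in m⁻¹ × 1000):
⟨n⟩ = (1/(z₂−z₁)) ∫ n₀ e^(−kz) dz = n₀·(e^(−k·z₁) − e^(−k·z₂)) / (k·(z₂−z₁))
e^(−0.5×2) = 0.3679; e^(−0.5×6) = 0.0498
⟨n⟩ = 0.58 × (0.3679 − 0.0498) / (0.5 × 4) = 0.58 × 0.1590 = 0.0922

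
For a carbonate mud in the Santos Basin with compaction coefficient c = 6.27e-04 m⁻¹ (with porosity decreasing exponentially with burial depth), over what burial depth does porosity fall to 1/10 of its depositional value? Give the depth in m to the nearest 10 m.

3670 m

Working in km (1 km = 1000 m; c in km⁻¹ = c in m⁻¹ × 1000):
φ/φ₀ = 1/10 ⇒ exp(−c·Z) = 1/10 ⇒ Z = ln(10) / c
Z = 2.3026 / 0.627 = 3.672 km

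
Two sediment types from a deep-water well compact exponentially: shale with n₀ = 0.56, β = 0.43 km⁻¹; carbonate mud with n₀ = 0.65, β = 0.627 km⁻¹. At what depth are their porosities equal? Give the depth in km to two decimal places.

0.76 km

Set n₀ₐ e^(−βₐd) = n₀ᵦ e^(−βᵦd) ⇒ ln(n₀ₐ/n₀ᵦ) = (βₐ − βᵦ)·d
d = ln(0.56/0.65) / (0.43 − 0.627) = -0.1490 / -0.197 = 0.757 km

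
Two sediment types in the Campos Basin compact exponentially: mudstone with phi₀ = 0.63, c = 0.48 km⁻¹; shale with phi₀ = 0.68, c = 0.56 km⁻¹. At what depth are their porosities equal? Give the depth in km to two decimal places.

0.95 km

Set phi₀ₐ e^(−cₐZ) = phi₀ᵦ e^(−cᵦZ) ⇒ ln(phi₀ₐ/phi₀ᵦ) = (cₐ − cᵦ)·Z
Z = ln(0.63/0.68) / (0.48 − 0.56) = -0.0764 / -0.08 = 0.955 km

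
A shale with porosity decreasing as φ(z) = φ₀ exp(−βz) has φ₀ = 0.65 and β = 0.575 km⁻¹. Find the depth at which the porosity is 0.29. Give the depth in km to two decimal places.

1.40 km

Invert Athy's law: z = ln(φ₀/φ) / β
z = ln(0.65/0.29) / 0.575 = ln(2.241) / 0.575 = 0.8071 / 0.575 = 1.404 km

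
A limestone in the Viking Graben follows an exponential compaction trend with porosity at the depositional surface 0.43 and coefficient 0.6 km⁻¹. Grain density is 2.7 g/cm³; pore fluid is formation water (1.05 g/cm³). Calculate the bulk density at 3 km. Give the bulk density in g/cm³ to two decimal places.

2.58 g/cm³

Porosity at depth: n = 0.43·exp(−0.6×3) = 0.43×0.1653 = 0.0711
Bulk density: ρ_b = (1−n)ρ_g + n·ρ_f = 0.9289×2.7 + 0.0711×1.05
       = 2.508 + 0.075 = 2.583 g/cm³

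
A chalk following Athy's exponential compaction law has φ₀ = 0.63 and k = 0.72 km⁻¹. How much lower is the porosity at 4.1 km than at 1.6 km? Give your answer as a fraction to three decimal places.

φ(1.6) = 0.63·e^(−0.72×1.6) = 0.1991
φ(4.1) = 0.63·e^(−0.72×4.1) = 0.0329
Δφ = 0.1991 − 0.0329 = 0.1662

0.166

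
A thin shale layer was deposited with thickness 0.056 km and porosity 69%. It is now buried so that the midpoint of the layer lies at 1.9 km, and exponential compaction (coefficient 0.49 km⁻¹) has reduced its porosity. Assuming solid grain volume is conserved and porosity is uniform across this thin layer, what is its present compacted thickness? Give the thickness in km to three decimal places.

0.024 km

Porosity at 1.9 km: n = 0.69·exp(−0.49×1.9) = 0.2720
Solid-volume conservation: h(1−n) = h₀(1−n₀) ⇒ h = h₀·(1−n₀)/(1−n)
h = 0.056 × (1 − 0.69)/(1 − 0.2720) = 0.056 × 0.4258 = 0.0238 km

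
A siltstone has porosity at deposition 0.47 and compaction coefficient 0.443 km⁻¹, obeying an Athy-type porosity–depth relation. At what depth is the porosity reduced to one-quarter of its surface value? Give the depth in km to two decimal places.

n/n₀ = 1/4 ⇒ exp(−c·z) = 1/4 ⇒ z = ln(4) / c
z = 1.3863 / 0.443 = 3.129 km

3.13 km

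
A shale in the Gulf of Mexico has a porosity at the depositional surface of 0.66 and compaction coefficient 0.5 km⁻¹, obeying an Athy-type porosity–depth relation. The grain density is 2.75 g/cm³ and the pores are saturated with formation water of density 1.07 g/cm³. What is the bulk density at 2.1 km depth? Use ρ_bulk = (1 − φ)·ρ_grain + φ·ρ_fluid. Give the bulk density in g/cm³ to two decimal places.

2.36 g/cm³

Porosity at depth: phi = 0.66·exp(−0.5×2.1) = 0.66×0.3499 = 0.2310
Bulk density: ρ_b = (1−phi)ρ_g + phi·ρ_f = 0.7690×2.75 + 0.2310×1.07
       = 2.115 + 0.247 = 2.362 g/cm³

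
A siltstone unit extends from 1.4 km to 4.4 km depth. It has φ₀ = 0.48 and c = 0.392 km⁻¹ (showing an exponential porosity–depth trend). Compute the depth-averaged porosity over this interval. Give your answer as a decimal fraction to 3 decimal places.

⟨φ⟩ = (1/(d₂−d₁)) ∫ φ₀ e^(−cd) dd = φ₀·(e^(−c·d₁) − e^(−c·d₂)) / (c·(d₂−d₁))
e^(−0.392×1.4) = 0.5776; e^(−0.392×4.4) = 0.1782
⟨φ⟩ = 0.48 × (0.5776 − 0.1782) / (0.392 × 3) = 0.48 × 0.3397 = 0.1630

0.163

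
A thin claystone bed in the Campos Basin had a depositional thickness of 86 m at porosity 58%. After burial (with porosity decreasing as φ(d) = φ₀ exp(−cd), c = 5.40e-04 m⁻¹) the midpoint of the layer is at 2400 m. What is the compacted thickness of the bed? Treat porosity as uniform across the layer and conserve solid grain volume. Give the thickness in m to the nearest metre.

43 m

Working in km (1 km = 1000 m; c in km⁻¹ = c in m⁻¹ × 1000):
Porosity at 2.4 km: φ = 0.58·exp(−0.54×2.4) = 0.1587
Solid-volume conservation: h(1−φ) = h₀(1−φ₀) ⇒ h = h₀·(1−φ₀)/(1−φ)
h = 0.086 × (1 − 0.58)/(1 − 0.1587) = 0.086 × 0.4992 = 0.0429 km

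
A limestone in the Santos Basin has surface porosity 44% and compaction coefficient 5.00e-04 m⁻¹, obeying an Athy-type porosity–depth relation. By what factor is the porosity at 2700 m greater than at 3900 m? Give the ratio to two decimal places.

1.82

Working in km (1 km = 1000 m; k in km⁻¹ = k in m⁻¹ × 1000):
φ(z₁)/φ(z₂) = e^(−k·z₁)/e^(−k·z₂) = e^{k(z₂−z₁)}
= exp(0.5 × 1.2) = exp(0.6) = 1.8221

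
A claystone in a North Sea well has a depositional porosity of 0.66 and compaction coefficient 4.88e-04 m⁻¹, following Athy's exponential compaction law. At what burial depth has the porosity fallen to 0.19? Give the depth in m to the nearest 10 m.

2550 m

Working in km (1 km = 1000 m; β in km⁻¹ = β in m⁻¹ × 1000):
Invert Athy's law: d = ln(phi₀/phi) / β
d = ln(0.66/0.19) / 0.488 = ln(3.474) / 0.488 = 1.2452 / 0.488 = 2.552 km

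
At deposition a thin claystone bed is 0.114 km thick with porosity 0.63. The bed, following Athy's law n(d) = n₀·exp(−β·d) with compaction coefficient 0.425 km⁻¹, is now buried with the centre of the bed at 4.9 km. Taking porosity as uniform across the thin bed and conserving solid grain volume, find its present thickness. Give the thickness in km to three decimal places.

0.046 km

Porosity at 4.9 km: n = 0.63·exp(−0.425×4.9) = 0.0785
Solid-volume conservation: h(1−n) = h₀(1−n₀) ⇒ h = h₀·(1−n₀)/(1−n)
h = 0.114 × (1 − 0.63)/(1 − 0.0785) = 0.114 × 0.4015 = 0.0458 km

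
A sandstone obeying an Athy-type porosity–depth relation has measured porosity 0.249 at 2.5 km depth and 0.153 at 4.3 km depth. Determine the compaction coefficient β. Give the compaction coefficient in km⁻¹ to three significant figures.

0.271 km⁻¹

Athy: φ(Z) = φ₀ e^(−βZ) ⇒ φ₁/φ₂ = e^{β(Z₂−Z₁)} ⇒ β = ln(φ₁/φ₂)/(Z₂−Z₁)
β = ln(0.249/0.153) / (4.3 − 2.5) = ln(1.627) / 1.8 = 0.4870 / 1.8 = 0.2706 km⁻¹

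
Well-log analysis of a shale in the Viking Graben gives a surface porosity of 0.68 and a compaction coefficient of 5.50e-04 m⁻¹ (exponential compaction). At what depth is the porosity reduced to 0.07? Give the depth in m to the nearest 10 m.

4130 m

Working in km (1 km = 1000 m; k in km⁻¹ = k in m⁻¹ × 1000):
Invert Athy's law: z = ln(φ₀/φ) / k
z = ln(0.68/0.07) / 0.55 = ln(9.714) / 0.55 = 2.2736 / 0.55 = 4.134 km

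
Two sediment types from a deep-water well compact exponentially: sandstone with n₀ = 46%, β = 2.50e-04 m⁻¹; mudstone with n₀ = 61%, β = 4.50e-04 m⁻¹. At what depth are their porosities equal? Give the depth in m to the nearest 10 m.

1410 m

Working in km (1 km = 1000 m; β in km⁻¹ = β in m⁻¹ × 1000):
Set n₀ₐ e^(−βₐd) = n₀ᵦ e^(−βᵦd) ⇒ ln(n₀ₐ/n₀ᵦ) = (βₐ − βᵦ)·d
d = ln(0.46/0.61) / (0.25 − 0.45) = -0.2822 / -0.2 = 1.411 km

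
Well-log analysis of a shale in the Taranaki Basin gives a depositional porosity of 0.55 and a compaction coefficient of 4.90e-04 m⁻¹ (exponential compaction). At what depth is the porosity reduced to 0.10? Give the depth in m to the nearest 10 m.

Working in km (1 km = 1000 m; k in km⁻¹ = k in m⁻¹ × 1000):
Invert Athy's law: d = ln(phi₀/phi) / k
d = ln(0.55/0.1) / 0.49 = ln(5.5) / 0.49 = 1.7047 / 0.49 = 3.479 km

3480 m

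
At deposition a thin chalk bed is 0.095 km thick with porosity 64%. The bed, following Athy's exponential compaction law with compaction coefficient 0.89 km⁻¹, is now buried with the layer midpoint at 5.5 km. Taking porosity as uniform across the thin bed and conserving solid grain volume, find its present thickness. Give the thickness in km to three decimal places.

0.034 km

Porosity at 5.5 km: φ = 0.64·exp(−0.89×5.5) = 0.0048
Solid-volume conservation: h(1−φ) = h₀(1−φ₀) ⇒ h = h₀·(1−φ₀)/(1−φ)
h = 0.095 × (1 − 0.64)/(1 − 0.0048) = 0.095 × 0.3617 = 0.0344 km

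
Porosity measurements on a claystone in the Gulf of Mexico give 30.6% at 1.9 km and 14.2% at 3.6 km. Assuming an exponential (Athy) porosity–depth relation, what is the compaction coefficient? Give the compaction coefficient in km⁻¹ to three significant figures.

Athy: phi(Z) = phi₀ e^(−kZ) ⇒ phi₁/phi₂ = e^{k(Z₂−Z₁)} ⇒ k = ln(phi₁/phi₂)/(Z₂−Z₁)
k = ln(0.306/0.142) / (3.6 − 1.9) = ln(2.155) / 1.7 = 0.7678 / 1.7 = 0.4516 km⁻¹

0.452 km⁻¹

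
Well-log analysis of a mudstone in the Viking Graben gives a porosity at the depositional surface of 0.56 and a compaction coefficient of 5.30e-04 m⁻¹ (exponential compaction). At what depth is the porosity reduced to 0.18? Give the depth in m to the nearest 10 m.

Working in km (1 km = 1000 m; β in km⁻¹ = β in m⁻¹ × 1000):
Invert Athy's law: z = ln(phi₀/phi) / β
z = ln(0.56/0.18) / 0.53 = ln(3.111) / 0.53 = 1.1350 / 0.53 = 2.141 km

2140 m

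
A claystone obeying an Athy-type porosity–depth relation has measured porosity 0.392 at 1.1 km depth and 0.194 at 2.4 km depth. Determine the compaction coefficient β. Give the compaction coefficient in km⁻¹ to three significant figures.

Athy: phi(z) = phi₀ e^(−βz) ⇒ phi₁/phi₂ = e^{β(z₂−z₁)} ⇒ β = ln(phi₁/phi₂)/(z₂−z₁)
β = ln(0.392/0.194) / (2.4 − 1.1) = ln(2.021) / 1.3 = 0.7034 / 1.3 = 0.5411 km⁻¹

0.541 km⁻¹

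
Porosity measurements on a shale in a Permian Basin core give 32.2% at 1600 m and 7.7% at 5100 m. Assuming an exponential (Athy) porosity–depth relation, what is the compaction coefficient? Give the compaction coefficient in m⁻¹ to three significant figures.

Working in km (1 km = 1000 m; β in km⁻¹ = β in m⁻¹ × 1000):
Athy: phi(z) = phi₀ e^(−βz) ⇒ phi₁/phi₂ = e^{β(z₂−z₁)} ⇒ β = ln(phi₁/phi₂)/(z₂−z₁)
β = ln(0.322/0.077) / (5.1 − 1.6) = ln(4.182) / 3.5 = 1.4307 / 3.5 = 0.4088 km⁻¹

0.000409 m⁻¹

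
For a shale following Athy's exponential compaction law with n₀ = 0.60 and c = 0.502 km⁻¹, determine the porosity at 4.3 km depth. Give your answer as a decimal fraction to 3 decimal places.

n = n₀·exp(−c·z) = 0.6 × exp(−0.502 × 4.3) = 0.6 × exp(−2.159)
  = 0.6 × 0.1155 = 0.0693

0.069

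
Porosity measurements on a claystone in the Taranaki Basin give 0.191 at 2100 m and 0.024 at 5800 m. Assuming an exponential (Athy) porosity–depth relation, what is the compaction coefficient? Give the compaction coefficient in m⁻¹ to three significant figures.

Working in km (1 km = 1000 m; k in km⁻¹ = k in m⁻¹ × 1000):
Athy: phi(z) = phi₀ e^(−kz) ⇒ phi₁/phi₂ = e^{k(z₂−z₁)} ⇒ k = ln(phi₁/phi₂)/(z₂−z₁)
k = ln(0.191/0.024) / (5.8 − 2.1) = ln(7.958) / 3.7 = 2.0742 / 3.7 = 0.5606 km⁻¹

0.000561 m⁻¹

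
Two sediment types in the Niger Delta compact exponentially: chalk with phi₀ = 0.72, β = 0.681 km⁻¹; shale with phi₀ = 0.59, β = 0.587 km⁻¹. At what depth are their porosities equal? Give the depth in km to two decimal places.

Set phi₀ₐ e^(−βₐz) = phi₀ᵦ e^(−βᵦz) ⇒ ln(phi₀ₐ/phi₀ᵦ) = (βₐ − βᵦ)·z
z = ln(0.72/0.59) / (0.681 − 0.587) = 0.1991 / 0.094 = 2.118 km

2.12 km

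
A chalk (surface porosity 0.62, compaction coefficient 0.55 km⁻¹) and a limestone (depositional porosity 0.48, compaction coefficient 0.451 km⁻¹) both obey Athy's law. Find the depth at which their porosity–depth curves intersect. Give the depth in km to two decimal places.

2.59 km

Set phi₀ₐ e^(−kₐz) = phi₀ᵦ e^(−kᵦz) ⇒ ln(phi₀ₐ/phi₀ᵦ) = (kₐ − kᵦ)·z
z = ln(0.62/0.48) / (0.55 − 0.451) = 0.2559 / 0.099 = 2.585 km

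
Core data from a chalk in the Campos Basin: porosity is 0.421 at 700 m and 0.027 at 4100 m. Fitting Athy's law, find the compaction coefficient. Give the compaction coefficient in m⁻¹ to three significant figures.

Working in km (1 km = 1000 m; c in km⁻¹ = c in m⁻¹ × 1000):
Athy: n(Z) = n₀ e^(−cZ) ⇒ n₁/n₂ = e^{c(Z₂−Z₁)} ⇒ c = ln(n₁/n₂)/(Z₂−Z₁)
c = ln(0.421/0.027) / (4.1 − 0.7) = ln(15.59) / 3.4 = 2.7468 / 3.4 = 0.8079 km⁻¹

0.000808 m⁻¹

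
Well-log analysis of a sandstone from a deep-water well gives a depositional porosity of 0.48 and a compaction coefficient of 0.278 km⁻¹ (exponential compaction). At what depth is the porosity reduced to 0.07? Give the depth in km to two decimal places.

Invert Athy's law: z = ln(φ₀/φ) / β
z = ln(0.48/0.07) / 0.278 = ln(6.857) / 0.278 = 1.9253 / 0.278 = 6.926 km

6.93 km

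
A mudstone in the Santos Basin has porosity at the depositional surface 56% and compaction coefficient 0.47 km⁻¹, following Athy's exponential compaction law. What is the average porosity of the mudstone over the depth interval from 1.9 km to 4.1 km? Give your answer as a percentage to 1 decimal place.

⟨phi⟩ = (1/(Z₂−Z₁)) ∫ phi₀ e^(−βZ) dZ = phi₀·(e^(−β·Z₁) − e^(−β·Z₂)) / (β·(Z₂−Z₁))
e^(−0.47×1.9) = 0.4094; e^(−0.47×4.1) = 0.1456
⟨phi⟩ = 0.56 × (0.4094 − 0.1456) / (0.47 × 2.2) = 0.56 × 0.2552 = 0.1429

14.3%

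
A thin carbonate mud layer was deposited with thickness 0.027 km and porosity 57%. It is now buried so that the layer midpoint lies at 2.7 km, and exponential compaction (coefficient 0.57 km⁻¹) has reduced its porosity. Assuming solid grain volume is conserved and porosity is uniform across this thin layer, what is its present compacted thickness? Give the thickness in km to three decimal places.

Porosity at 2.7 km: n = 0.57·exp(−0.57×2.7) = 0.1223
Solid-volume conservation: h(1−n) = h₀(1−n₀) ⇒ h = h₀·(1−n₀)/(1−n)
h = 0.027 × (1 − 0.57)/(1 − 0.1223) = 0.027 × 0.4899 = 0.0132 km

0.013 km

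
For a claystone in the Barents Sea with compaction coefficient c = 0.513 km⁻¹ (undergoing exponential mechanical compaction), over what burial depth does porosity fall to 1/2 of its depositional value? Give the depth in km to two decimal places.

φ/φ₀ = 1/2 ⇒ exp(−c·Z) = 1/2 ⇒ Z = ln(2) / c
Z = 0.6931 / 0.513 = 1.351 km

1.35 km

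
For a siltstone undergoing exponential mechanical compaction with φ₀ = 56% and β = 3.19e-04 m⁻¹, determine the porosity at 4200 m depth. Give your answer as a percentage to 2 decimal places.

14.67%

Working in km (1 km = 1000 m; β in km⁻¹ = β in m⁻¹ × 1000):
φ = φ₀·exp(−β·z) = 0.56 × exp(−0.319 × 4.2) = 0.56 × exp(−1.34)
  = 0.56 × 0.2619 = 0.1467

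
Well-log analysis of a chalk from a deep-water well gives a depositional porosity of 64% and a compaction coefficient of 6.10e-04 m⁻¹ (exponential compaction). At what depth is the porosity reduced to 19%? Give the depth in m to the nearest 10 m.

1990 m

Working in km (1 km = 1000 m; c in km⁻¹ = c in m⁻¹ × 1000):
Invert Athy's law: d = ln(n₀/n) / c
d = ln(0.64/0.19) / 0.61 = ln(3.368) / 0.61 = 1.2144 / 0.61 = 1.991 km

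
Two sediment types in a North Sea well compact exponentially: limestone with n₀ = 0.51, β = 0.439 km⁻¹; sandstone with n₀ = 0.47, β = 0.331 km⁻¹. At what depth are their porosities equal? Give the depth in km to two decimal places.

0.76 km

Set n₀ₐ e^(−βₐd) = n₀ᵦ e^(−βᵦd) ⇒ ln(n₀ₐ/n₀ᵦ) = (βₐ − βᵦ)·d
d = ln(0.51/0.47) / (0.439 − 0.331) = 0.0817 / 0.108 = 0.756 km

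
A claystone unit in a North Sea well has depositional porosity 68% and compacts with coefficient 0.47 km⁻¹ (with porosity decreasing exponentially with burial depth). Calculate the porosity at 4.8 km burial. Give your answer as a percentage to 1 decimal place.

7.1%

n = n₀·exp(−k·d) = 0.68 × exp(−0.47 × 4.8) = 0.68 × exp(−2.256)
  = 0.68 × 0.1048 = 0.0712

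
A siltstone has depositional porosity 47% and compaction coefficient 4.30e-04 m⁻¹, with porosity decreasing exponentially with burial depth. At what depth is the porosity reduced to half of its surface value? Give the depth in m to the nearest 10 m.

Working in km (1 km = 1000 m; k in km⁻¹ = k in m⁻¹ × 1000):
n/n₀ = 1/2 ⇒ exp(−k·d) = 1/2 ⇒ d = ln(2) / k
d = 0.6931 / 0.43 = 1.612 km

1610 m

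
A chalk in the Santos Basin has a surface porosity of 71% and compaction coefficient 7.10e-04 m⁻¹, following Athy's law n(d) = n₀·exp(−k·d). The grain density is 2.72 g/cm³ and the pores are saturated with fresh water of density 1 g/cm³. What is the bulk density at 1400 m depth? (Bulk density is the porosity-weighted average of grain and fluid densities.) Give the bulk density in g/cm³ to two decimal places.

Working in km (1 km = 1000 m; k in km⁻¹ = k in m⁻¹ × 1000):
Porosity at depth: n = 0.71·exp(−0.71×1.4) = 0.71×0.3701 = 0.2628
Bulk density: ρ_b = (1−n)ρ_g + n·ρ_f = 0.7372×2.72 + 0.2628×1
       = 2.005 + 0.263 = 2.268 g/cm³

2.27 g/cm³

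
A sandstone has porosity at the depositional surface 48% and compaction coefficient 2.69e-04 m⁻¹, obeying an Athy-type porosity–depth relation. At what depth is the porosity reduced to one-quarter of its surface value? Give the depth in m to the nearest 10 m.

Working in km (1 km = 1000 m; k in km⁻¹ = k in m⁻¹ × 1000):
φ/φ₀ = 1/4 ⇒ exp(−k·Z) = 1/4 ⇒ Z = ln(4) / k
Z = 1.3863 / 0.269 = 5.154 km

5150 m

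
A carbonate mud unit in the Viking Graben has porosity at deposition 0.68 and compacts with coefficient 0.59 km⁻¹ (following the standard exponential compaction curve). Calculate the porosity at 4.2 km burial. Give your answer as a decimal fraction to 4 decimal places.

phi = phi₀·exp(−β·z) = 0.68 × exp(−0.59 × 4.2) = 0.68 × exp(−2.478)
  = 0.68 × 0.0839 = 0.0571

0.0571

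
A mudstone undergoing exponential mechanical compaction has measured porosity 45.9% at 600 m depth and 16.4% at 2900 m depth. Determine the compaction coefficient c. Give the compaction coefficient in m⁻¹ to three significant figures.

0.000447 m⁻¹

Working in km (1 km = 1000 m; c in km⁻¹ = c in m⁻¹ × 1000):
Athy: φ(z) = φ₀ e^(−cz) ⇒ φ₁/φ₂ = e^{c(z₂−z₁)} ⇒ c = ln(φ₁/φ₂)/(z₂−z₁)
c = ln(0.459/0.164) / (2.9 − 0.6) = ln(2.799) / 2.3 = 1.0292 / 2.3 = 0.4475 km⁻¹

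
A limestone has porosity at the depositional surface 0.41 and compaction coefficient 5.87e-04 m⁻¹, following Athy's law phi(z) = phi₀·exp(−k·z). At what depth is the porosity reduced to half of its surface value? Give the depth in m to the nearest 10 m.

Working in km (1 km = 1000 m; k in km⁻¹ = k in m⁻¹ × 1000):
phi/phi₀ = 1/2 ⇒ exp(−k·z) = 1/2 ⇒ z = ln(2) / k
z = 0.6931 / 0.587 = 1.181 km

1180 m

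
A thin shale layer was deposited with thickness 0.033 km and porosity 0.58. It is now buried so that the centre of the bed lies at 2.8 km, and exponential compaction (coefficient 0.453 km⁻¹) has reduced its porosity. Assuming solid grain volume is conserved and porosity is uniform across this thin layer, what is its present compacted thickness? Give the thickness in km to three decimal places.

Porosity at 2.8 km: n = 0.58·exp(−0.453×2.8) = 0.1631
Solid-volume conservation: h(1−n) = h₀(1−n₀) ⇒ h = h₀·(1−n₀)/(1−n)
h = 0.033 × (1 − 0.58)/(1 − 0.1631) = 0.033 × 0.5019 = 0.0166 km

0.017 km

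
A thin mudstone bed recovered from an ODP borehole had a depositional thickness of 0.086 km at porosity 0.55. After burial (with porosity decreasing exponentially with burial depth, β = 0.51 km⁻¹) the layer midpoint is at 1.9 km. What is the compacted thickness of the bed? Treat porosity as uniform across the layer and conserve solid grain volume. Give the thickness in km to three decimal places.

Porosity at 1.9 km: phi = 0.55·exp(−0.51×1.9) = 0.2087
Solid-volume conservation: h(1−phi) = h₀(1−phi₀) ⇒ h = h₀·(1−phi₀)/(1−phi)
h = 0.086 × (1 − 0.55)/(1 − 0.2087) = 0.086 × 0.5687 = 0.0489 km

0.049 km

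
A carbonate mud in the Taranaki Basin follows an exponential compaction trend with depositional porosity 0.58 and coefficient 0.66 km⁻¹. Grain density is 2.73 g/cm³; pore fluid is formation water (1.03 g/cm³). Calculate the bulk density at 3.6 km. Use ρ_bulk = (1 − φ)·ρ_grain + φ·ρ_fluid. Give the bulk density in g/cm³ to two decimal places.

2.64 g/cm³

Porosity at depth: n = 0.58·exp(−0.66×3.6) = 0.58×0.0929 = 0.0539
Bulk density: ρ_b = (1−n)ρ_g + n·ρ_f = 0.9461×2.73 + 0.0539×1.03
       = 2.583 + 0.056 = 2.638 g/cm³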